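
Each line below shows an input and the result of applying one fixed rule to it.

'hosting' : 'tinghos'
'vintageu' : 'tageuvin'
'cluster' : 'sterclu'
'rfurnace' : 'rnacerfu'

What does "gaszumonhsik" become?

zumonhsikgas

Each output is the input with this applied: move the first 3 characters to the end (rotate left by 3).
For "gaszumonhsik" the result is "zumonhsikgas".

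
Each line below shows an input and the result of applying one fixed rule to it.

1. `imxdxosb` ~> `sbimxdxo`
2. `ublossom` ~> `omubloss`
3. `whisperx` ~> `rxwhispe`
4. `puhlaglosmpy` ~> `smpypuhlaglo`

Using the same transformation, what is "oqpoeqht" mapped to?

htoqpoeq

In each case the input is transformed by: swap the front and back halves of the string, then move the first 2 characters to the end (rotate left by 2).
Working it through for "oqpoeqht": intermediate "eqhtoqpo", final "htoqpoeq".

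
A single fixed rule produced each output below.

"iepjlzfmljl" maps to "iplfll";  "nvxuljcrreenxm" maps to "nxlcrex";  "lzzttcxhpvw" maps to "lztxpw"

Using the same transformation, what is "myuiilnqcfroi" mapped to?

Rule — keep every other character starting from the first (positions 1st, 3rd, 5th, ...).
For "myuiilnqcfroi" the result is "muincri".

muincri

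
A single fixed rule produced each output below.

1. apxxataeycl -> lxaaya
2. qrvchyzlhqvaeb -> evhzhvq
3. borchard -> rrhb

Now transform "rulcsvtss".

The transformation: keep every other character starting from the first (positions 1st, 3rd, 5th, ...), then swap the first and last characters.
Starting from "rulcsvtss": after the first operation, "rlsts"; after the second, "slstr".

slstr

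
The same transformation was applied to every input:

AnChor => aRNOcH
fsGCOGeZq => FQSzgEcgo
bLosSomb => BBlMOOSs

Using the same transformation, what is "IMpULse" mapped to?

iEmSPlu

Rule — take characters alternately from the front and the back (1st, last, 2nd, 2nd-last, ...), then flip the case of every letter.
"IMpULse" → "iEmSPlu".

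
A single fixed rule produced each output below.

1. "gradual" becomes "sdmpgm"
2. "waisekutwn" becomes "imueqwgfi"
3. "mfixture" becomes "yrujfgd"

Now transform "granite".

The rule is to shift every letter 12 places forward in the alphabet (wrapping around), then delete the last character.
For "granite", step one produces "sdmzufq"; step two turns that into "sdmzuf".

sdmzuf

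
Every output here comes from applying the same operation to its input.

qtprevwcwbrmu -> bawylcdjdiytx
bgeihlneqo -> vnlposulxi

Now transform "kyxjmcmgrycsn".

Rule — shift every letter 7 places forward in the alphabet (wrapping around), then swap the first and last characters.
"kyxjmcmgrycsn" → "rfeqtjtnyfjzu" → "ufeqtjtnyfjzr".

ufeqtjtnyfjzr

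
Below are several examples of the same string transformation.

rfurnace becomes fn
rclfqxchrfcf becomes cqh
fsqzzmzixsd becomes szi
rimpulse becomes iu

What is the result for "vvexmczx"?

vm

Looking at the pairs, the operation is to keep one character in every 3, starting at position 2 (positions 2nd, 5th, 8th, ...), then delete the last character.
So "vvexmczx" becomes "vm".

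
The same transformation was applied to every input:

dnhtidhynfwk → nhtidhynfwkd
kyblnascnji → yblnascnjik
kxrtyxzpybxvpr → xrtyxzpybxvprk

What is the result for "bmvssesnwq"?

mvssesnwqb

The pattern: move the first character to the end.
For "bmvssesnwq" the result is "mvssesnwqb".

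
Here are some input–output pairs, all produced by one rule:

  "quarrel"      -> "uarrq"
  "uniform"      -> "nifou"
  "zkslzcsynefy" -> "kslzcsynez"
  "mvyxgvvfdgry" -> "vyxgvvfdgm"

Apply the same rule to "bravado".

Each output is the input with this applied: delete the last 2 characters, then move the first character to the end.
Applying both steps to "bravado": "brava", then "ravab".

ravab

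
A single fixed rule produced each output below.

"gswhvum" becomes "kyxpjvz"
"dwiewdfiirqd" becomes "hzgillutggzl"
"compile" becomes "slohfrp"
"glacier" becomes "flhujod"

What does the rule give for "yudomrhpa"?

Looking at the pairs, the operation is to shift every letter 3 places forward in the alphabet (wrapping around), then move the first 3 characters to the end (rotate left by 3).
Starting from "yudomrhpa": after the first operation, "bxgrpuksd"; after the second, "rpuksdbxg".

rpuksdbxg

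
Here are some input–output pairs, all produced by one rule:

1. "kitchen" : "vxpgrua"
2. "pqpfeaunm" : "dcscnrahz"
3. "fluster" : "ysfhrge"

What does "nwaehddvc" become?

The transformation: shift every letter 13 places forward in the alphabet (wrapping around) — i.e. ROT13, then swap each adjacent pair of characters (1↔2, 3↔4, ...).
For "nwaehddvc", step one produces "ajnruqqip"; step two turns that into "jarnquiqp".
(Check on "kitchen": → "xvgpura" → "vxpgrua" ✓)

jarnquiqp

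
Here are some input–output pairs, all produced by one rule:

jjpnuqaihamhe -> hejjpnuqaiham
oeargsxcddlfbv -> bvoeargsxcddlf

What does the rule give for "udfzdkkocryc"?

ycudfzdkkocr

The rule is to move the last 2 characters to the front (rotate right by 2).
Applying that to "udfzdkkocryc" gives "ycudfzdkkocr".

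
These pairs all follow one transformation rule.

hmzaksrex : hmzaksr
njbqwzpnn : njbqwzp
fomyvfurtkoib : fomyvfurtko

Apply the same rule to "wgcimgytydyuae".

wgcimgytydyu

Each output is the input with this applied: delete the last 2 characters.
Applying that to "wgcimgytydyuae" gives "wgcimgytydyu".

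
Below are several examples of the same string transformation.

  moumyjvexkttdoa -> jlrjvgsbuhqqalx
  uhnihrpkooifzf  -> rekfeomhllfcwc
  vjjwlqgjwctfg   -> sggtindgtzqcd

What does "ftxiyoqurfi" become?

cqufvlnrocf

What's happening: shift every letter 3 places backward in the alphabet (wrapping around).
Applying that to "ftxiyoqurfi" gives "cqufvlnrocf".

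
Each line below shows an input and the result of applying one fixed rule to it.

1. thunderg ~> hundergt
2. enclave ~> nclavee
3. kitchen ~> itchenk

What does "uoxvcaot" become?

The transformation: move the first character to the end.
"uoxvcaot" → "oxvcaotu".

oxvcaotu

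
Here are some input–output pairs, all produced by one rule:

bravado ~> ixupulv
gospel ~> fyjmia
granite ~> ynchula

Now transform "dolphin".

hcbjfix

In each case the input is transformed by: shift every letter 6 places backward in the alphabet (wrapping around), then reverse the string.
For "dolphin", step one produces "xifjbch"; step two turns that into "hcbjfix".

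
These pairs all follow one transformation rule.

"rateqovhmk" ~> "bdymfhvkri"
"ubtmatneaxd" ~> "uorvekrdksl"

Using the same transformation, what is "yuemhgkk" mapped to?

bbxydvlp

Looking at the pairs, the operation is to shift every letter 9 places backward in the alphabet (wrapping around), then reverse the string.
Starting from "yuemhgkk": after the first operation, "plvdyxbb"; after the second, "bbxydvlp".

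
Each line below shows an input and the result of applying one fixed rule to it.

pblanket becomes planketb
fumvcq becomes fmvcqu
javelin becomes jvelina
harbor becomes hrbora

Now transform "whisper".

wisperh

The transformation: move the first character to the end, then swap the first and last characters.
"whisper" → "wisperh".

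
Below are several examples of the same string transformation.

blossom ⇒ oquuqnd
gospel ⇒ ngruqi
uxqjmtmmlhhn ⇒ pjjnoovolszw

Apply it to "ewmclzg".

ibneoyg

What's happening: reverse the string, then shift every letter 2 places forward in the alphabet (wrapping around).
Applying both steps to "ewmclzg": "gzlcmwe", then "ibneoyg".
(Check on "gospel": → "lepsog" → "ngruqi" ✓)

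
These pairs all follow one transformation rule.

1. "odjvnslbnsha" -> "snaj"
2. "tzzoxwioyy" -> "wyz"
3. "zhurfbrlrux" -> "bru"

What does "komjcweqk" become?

What's happening: keep one character in every 3, starting at position 3 (positions 3rd, 6th, 9th, ...), then move the first character to the end.
Applying both steps to "komjcweqk": "mwk", then "wkm".

wkm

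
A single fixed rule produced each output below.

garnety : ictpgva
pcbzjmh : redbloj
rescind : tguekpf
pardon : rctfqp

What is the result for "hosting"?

What's happening: shift every letter 2 places forward in the alphabet (wrapping around).
So "hosting" becomes "jquvkpi".

jquvkpi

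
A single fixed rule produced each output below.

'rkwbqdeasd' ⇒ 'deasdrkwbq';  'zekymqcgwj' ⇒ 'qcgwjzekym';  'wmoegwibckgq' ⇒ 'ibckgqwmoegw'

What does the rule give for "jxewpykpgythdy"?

The transformation: swap the front and back halves of the string.
Applying that to "jxewpykpgythdy" gives "pgythdyjxewpyk".

pgythdyjxewpyk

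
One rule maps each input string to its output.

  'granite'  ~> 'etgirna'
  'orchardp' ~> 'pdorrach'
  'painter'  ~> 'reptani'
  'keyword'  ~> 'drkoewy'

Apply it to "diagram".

Rule — move the last character to the front, then take characters alternately from the front and the back (1st, last, 2nd, 2nd-last, ...).
Working it through for "diagram": intermediate "mdiagra", final "madriga".

madriga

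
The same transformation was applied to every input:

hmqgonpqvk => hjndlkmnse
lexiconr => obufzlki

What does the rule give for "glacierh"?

eixzfbod

The transformation: shift every letter 3 places backward in the alphabet (wrapping around), then swap the first and last characters.
Applying both steps to "glacierh": "dixzfboe", then "eixzfbod".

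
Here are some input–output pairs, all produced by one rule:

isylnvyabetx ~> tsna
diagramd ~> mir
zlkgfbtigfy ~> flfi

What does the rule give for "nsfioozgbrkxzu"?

The rule is to move the last 3 characters to the front (rotate right by 3), then keep one character in every 3, starting at position 2 (positions 2nd, 5th, 8th, ...).
On "nsfioozgbrkxzu" that produces "zsogk".

zsogk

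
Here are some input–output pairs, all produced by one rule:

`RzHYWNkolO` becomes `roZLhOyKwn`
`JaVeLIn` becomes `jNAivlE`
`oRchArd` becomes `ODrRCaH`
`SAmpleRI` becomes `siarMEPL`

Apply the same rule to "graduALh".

What's happening: flip the case of every letter, then take characters alternately from the front and the back (1st, last, 2nd, 2nd-last, ...).
Applying that to "graduALh" gives "GHRlAaDU".
(Check on "RzHYWNkolO": → "rZhywnKOLo" → "roZLhOyKwn" ✓)

GHRlAaDU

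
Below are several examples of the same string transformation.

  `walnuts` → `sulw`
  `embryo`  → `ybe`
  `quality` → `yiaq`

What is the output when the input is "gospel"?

The rule is to keep every other character starting from the first (positions 1st, 3rd, 5th, ...), then reverse the string.
Working it through for "gospel": intermediate "gse", final "esg".

esg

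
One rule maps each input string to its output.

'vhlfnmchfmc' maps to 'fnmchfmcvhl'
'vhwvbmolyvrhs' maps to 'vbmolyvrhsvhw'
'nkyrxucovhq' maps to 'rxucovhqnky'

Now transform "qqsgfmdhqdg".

gfmdhqdgqqs

The rule is to move the first 3 characters to the end (rotate left by 3).
Doing the same to "qqsgfmdhqdg": "gfmdhqdgqqs".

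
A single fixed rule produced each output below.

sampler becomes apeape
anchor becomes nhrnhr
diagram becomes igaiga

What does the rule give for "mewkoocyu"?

The rule is to keep every other character starting from the second (positions 2nd, 4th, 6th, ...), then write the whole string twice.
Applying both steps to "mewkoocyu": "ekoy", then "ekoyekoy".

ekoyekoy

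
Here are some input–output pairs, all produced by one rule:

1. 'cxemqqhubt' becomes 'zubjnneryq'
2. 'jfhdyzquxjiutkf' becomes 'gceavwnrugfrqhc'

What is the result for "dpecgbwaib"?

Each output is the input with this applied: shift every letter 3 places backward in the alphabet (wrapping around).
On "dpecgbwaib" that produces "ambzdytxfy".

ambzdytxfy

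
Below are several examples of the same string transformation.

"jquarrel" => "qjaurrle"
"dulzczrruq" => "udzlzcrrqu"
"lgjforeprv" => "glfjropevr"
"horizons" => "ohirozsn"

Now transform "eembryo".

In each case the input is transformed by: swap each adjacent pair of characters (1↔2, 3↔4, ...).
So "eembryo" becomes "eebmyro".

eebmyro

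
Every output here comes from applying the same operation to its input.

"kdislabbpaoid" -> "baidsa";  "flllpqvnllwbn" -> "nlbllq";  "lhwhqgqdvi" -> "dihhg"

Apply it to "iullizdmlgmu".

mguulz

What's happening: keep every other character starting from the second (positions 2nd, 4th, 6th, ...), then move the first 3 characters to the end (rotate left by 3).
For "iullizdmlgmu", step one produces "ulzmgu"; step two turns that into "mguulz".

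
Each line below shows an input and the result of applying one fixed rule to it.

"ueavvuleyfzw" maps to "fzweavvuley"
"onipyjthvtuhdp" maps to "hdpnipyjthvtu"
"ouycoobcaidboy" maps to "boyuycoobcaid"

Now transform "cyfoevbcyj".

The rule is to delete the first character, then move the last 3 characters to the front (rotate right by 3).
"cyfoevbcyj" → "yfoevbcyj" → "cyjyfoevb".

cyjyfoevb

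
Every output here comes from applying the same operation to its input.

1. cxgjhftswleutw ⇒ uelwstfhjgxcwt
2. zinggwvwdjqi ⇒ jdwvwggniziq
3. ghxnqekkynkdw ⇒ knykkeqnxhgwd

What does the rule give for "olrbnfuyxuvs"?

Each output is the input with this applied: move the last 2 characters to the front (rotate right by 2), then reverse the string.
"olrbnfuyxuvs" → "vsolrbnfuyxu" → "uxyufnbrlosv".

uxyufnbrlosv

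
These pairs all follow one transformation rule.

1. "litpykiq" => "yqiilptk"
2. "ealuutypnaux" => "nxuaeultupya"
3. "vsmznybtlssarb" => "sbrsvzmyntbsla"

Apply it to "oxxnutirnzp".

znpxonxturi

The transformation: swap each adjacent pair of characters (1↔2, 3↔4, ...), then move the last 3 characters to the front (rotate right by 3).
For "oxxnutirnzp", step one produces "xonxturiznp"; step two turns that into "znpxonxturi".
(Check on "vsmznybtlssarb": → "svzmyntbslasbr" → "sbrsvzmyntbsla" ✓)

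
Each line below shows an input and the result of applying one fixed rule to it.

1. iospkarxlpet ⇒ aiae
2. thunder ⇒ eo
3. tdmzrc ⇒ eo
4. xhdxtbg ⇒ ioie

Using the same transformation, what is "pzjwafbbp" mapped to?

In each case the input is transformed by: shift every letter 11 places forward in the alphabet (wrapping around), then keep only the vowels.
On "pzjwafbbp": the first step gives "akuhlqmma", and the second then gives "aua".
(Check on "iospkarxlpet": → "tzdavlciwape" → "aiae" ✓)

aua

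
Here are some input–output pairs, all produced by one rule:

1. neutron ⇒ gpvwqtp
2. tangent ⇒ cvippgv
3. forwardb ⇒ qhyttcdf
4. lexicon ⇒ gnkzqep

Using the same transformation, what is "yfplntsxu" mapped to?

What's happening: shift every letter 2 places forward in the alphabet (wrapping around), then swap each adjacent pair of characters (1↔2, 3↔4, ...).
"yfplntsxu" → "ahrnpvuzw" → "hanrvpzuw".

hanrvpzuw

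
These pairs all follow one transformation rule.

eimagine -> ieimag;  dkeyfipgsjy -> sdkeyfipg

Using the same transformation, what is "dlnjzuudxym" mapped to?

The rule is to delete the last 2 characters, then move the last character to the front.
For "dlnjzuudxym", step one produces "dlnjzuudx"; step two turns that into "xdlnjzuud".

xdlnjzuud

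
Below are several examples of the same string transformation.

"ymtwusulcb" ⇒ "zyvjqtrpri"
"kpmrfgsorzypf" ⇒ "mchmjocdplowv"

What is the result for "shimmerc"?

ozpefjjb

What's happening: move the last 2 characters to the front (rotate right by 2), then shift every letter 3 places backward in the alphabet (wrapping around).
Starting from "shimmerc": after the first operation, "rcshimme"; after the second, "ozpefjjb".
(Check on "ymtwusulcb": → "cbymtwusul" → "zyvjqtrpri" ✓)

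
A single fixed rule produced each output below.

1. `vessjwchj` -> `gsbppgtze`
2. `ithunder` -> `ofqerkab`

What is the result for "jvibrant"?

Rule — move the last character to the front, then shift every letter 3 places backward in the alphabet (wrapping around).
Applying both steps to "jvibrant": "tjvibran", then "qgsfyoxk".

qgsfyoxk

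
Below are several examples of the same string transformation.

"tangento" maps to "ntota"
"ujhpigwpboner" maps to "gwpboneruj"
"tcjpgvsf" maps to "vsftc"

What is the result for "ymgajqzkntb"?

qzkntbym

Rule — move the first 2 characters to the end (rotate left by 2), then delete the first 3 characters.
Applying that to "ymgajqzkntb" gives "qzkntbym".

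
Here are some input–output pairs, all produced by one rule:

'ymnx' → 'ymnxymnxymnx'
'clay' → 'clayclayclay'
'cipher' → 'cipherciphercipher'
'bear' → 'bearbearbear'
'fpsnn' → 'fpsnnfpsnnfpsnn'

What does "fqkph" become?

The transformation: write the whole string 3 times in a row.
For "fqkph" the result is "fqkphfqkphfqkph".

fqkphfqkphfqkph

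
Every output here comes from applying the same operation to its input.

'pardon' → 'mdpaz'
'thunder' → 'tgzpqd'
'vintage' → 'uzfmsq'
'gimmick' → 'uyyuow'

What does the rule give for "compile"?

aybuxq

Looking at the pairs, the operation is to delete the first character, then shift every letter 12 places forward in the alphabet (wrapping around).
Starting from "compile": after the first operation, "ompile"; after the second, "aybuxq".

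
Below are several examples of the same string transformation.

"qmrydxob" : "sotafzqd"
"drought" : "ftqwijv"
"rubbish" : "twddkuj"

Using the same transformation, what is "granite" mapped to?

The pattern: shift every letter 2 places forward in the alphabet (wrapping around).
On "granite" that produces "itcpkvg".

itcpkvg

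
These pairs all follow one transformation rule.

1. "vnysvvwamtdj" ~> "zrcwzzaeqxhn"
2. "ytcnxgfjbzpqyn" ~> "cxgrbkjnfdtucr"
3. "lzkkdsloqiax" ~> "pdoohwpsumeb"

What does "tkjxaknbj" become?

xonbeorfn

The transformation: shift every letter 4 places forward in the alphabet (wrapping around).
"tkjxaknbj" → "xonbeorfn".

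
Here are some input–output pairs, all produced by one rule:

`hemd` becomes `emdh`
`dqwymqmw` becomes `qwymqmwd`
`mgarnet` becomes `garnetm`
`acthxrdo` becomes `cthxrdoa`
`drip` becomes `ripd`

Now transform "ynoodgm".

Rule — move the first character to the end.
"ynoodgm" → "noodgmy".

noodgmy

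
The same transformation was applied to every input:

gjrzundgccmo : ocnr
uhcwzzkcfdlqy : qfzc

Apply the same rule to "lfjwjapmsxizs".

Each output is the input with this applied: keep one character in every 3, starting at position 3 (positions 3rd, 6th, 9th, ...), then reverse the string.
Working it through for "lfjwjapmsxizs": intermediate "jasz", final "zsaj".

zsaj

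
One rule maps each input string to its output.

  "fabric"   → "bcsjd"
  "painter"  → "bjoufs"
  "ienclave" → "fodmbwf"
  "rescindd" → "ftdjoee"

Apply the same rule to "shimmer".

ijnnfs

Rule — shift every letter 1 place forward in the alphabet (wrapping around), then delete the first character.
On "shimmer": the first step gives "tijnnfs", and the second then gives "ijnnfs".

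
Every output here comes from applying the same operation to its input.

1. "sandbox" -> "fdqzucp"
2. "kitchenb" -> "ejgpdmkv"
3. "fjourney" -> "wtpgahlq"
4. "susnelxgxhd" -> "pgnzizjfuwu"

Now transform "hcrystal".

auvcnjet

The rule is to move the first 3 characters to the end (rotate left by 3), then shift every letter 2 places forward in the alphabet (wrapping around).
Working it through for "hcrystal": intermediate "ystalhcr", final "auvcnjet".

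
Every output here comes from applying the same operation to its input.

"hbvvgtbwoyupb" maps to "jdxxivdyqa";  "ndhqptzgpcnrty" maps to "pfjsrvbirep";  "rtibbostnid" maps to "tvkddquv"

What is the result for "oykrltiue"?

qamtnv

In each case the input is transformed by: shift every letter 2 places forward in the alphabet (wrapping around), then delete the last 3 characters.
For "oykrltiue", step one produces "qamtnvkwg"; step two turns that into "qamtnv".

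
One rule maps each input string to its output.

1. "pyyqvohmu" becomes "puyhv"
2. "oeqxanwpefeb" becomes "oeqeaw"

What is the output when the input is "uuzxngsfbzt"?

utzbns

The pattern: keep every other character starting from the first (positions 1st, 3rd, 5th, ...), then take characters alternately from the front and the back (1st, last, 2nd, 2nd-last, ...).
Starting from "uuzxngsfbzt": after the first operation, "uznsbt"; after the second, "utzbns".
(Check on "oeqxanwpefeb": → "oqawee" → "oeqeaw" ✓)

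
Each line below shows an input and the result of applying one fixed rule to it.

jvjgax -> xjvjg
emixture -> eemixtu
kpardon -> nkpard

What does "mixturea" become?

In each case the input is transformed by: move the last 2 characters to the front (rotate right by 2), then delete the first character.
"mixturea" → "eamixtur" → "amixtur".

amixtur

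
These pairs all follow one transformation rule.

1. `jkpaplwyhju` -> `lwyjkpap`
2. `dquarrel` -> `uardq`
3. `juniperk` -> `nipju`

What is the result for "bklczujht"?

czubkl

The pattern: delete the last 3 characters, then move the last 3 characters to the front (rotate right by 3).
Starting from "bklczujht": after the first operation, "bklczu"; after the second, "czubkl".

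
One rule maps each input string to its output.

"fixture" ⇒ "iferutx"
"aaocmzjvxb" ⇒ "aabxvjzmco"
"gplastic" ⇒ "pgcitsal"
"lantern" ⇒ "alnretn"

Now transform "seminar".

Looking at the pairs, the operation is to move the first 2 characters to the end (rotate left by 2), then reverse the string.
Applying both steps to "seminar": "minarse", then "esranim".

esranim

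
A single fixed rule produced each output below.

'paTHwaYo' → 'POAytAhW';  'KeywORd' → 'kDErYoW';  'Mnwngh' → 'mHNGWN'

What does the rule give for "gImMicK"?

GkiCMIm

Rule — flip the case of every letter, then take characters alternately from the front and the back (1st, last, 2nd, 2nd-last, ...).
Starting from "gImMicK": after the first operation, "GiMmICk"; after the second, "GkiCMIm".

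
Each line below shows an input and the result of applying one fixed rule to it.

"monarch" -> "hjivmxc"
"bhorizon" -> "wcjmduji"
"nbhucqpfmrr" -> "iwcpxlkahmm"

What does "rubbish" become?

The transformation: shift every letter 5 places backward in the alphabet (wrapping around).
Applying that to "rubbish" gives "mpwwdnc".

mpwwdnc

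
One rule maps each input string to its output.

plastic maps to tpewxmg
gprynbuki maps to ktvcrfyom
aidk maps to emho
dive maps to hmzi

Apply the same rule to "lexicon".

The pattern: shift every letter 4 places forward in the alphabet (wrapping around).
Doing the same to "lexicon": "pibmgsr".

pibmgsr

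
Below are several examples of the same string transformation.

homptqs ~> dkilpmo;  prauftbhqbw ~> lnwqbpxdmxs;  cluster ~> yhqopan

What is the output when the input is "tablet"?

pwxhap

Each output is the input with this applied: shift every letter 4 places backward in the alphabet (wrapping around).
For "tablet" the result is "pwxhap".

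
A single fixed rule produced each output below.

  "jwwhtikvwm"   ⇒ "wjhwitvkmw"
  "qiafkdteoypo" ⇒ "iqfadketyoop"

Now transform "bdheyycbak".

dbehyybcka

Looking at the pairs, the operation is to swap each adjacent pair of characters (1↔2, 3↔4, ...).
So "bdheyycbak" becomes "dbehyybcka".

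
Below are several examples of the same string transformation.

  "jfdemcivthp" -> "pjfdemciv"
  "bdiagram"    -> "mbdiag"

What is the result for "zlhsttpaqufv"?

Rule — move the last character to the front, then delete the last 2 characters.
For "zlhsttpaqufv" the result is "vzlhsttpaq".
(Check on "jfdemcivthp": → "pjfdemcivth" → "pjfdemciv" ✓)

vzlhsttpaq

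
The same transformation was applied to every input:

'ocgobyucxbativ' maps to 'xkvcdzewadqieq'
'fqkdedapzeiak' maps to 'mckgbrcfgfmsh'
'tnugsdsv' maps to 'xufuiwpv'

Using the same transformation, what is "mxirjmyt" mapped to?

vaoltkzo

Each output is the input with this applied: reverse the string, then shift every letter 2 places forward in the alphabet (wrapping around).
Doing the same to "mxirjmyt": "vaoltkzo".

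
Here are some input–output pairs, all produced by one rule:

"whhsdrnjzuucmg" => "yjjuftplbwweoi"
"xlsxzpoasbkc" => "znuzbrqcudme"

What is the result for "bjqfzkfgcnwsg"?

In each case the input is transformed by: shift every letter 2 places forward in the alphabet (wrapping around).
So "bjqfzkfgcnwsg" becomes "dlshbmhiepyui".

dlshbmhiepyui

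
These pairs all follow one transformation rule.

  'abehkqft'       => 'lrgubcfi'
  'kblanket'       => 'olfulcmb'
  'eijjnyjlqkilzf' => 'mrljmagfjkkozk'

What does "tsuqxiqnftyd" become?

Looking at the pairs, the operation is to shift every letter 1 place forward in the alphabet (wrapping around), then swap the front and back halves of the string.
Working it through for "tsuqxiqnftyd": intermediate "utvryjroguze", final "roguzeutvryj".
(Check on "abehkqft": → "bcfilrgu" → "lrgubcfi" ✓)

roguzeutvryj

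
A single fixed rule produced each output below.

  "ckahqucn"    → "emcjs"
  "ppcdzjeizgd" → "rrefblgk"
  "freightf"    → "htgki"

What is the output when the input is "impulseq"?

What's happening: delete the last 3 characters, then shift every letter 2 places forward in the alphabet (wrapping around).
For "impulseq", step one produces "impul"; step two turns that into "korwn".

korwn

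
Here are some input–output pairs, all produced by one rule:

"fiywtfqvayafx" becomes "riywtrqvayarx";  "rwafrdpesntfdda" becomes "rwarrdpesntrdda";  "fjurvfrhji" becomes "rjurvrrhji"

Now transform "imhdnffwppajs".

imhdnrrwppajs

In each case the input is transformed by: replace every "f" with "r".
Applying that to "imhdnffwppajs" gives "imhdnrrwppajs".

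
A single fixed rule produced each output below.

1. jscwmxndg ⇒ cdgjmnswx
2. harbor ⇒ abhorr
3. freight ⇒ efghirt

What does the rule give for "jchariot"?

achijort

In each case the input is transformed by: sort the characters into alphabetical order.
Doing the same to "jchariot": "achijort".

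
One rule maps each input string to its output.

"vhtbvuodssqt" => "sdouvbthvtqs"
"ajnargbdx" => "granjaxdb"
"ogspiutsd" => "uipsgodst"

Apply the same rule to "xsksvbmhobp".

hmbvsksxpbo

The transformation: move the last 3 characters to the front (rotate right by 3), then reverse the string.
Applying both steps to "xsksvbmhobp": "obpxsksvbmh", then "hmbvsksxpbo".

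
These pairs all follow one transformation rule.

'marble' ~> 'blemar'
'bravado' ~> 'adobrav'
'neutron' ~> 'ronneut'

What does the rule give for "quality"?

ityqual

The transformation: move the last 3 characters to the front (rotate right by 3).
Applying that to "quality" gives "ityqual".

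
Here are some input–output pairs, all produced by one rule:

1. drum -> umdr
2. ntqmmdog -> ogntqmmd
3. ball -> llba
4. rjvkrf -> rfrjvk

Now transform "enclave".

veencla

Each output is the input with this applied: move the last 2 characters to the front (rotate right by 2).
On "enclave" that produces "veencla".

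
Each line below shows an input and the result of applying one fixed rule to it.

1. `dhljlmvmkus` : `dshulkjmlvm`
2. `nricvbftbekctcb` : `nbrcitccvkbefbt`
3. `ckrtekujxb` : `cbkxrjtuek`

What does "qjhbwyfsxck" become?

qkjchxbswfy

In each case the input is transformed by: take characters alternately from the front and the back (1st, last, 2nd, 2nd-last, ...).
So "qjhbwyfsxck" becomes "qkjchxbswfy".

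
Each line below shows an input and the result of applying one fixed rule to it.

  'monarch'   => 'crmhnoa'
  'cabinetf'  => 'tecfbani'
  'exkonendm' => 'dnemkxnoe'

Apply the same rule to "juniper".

epjrnui

What's happening: move the last 3 characters to the front (rotate right by 3), then swap each adjacent pair of characters (1↔2, 3↔4, ...).
Applying both steps to "juniper": "perjuni", then "epjrnui".
(Check on "cabinetf": → "etfcabin" → "tecfbani" ✓)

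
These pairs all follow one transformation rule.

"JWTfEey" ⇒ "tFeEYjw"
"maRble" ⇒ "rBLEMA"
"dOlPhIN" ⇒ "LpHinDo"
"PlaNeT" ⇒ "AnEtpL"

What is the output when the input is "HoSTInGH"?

stiNghhO

In each case the input is transformed by: move the first 2 characters to the end (rotate left by 2), then flip the case of every letter.
On "HoSTInGH" that produces "stiNghhO".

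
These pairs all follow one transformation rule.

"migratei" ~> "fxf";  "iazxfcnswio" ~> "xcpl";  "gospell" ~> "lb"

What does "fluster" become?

Each output is the input with this applied: keep one character in every 3, starting at position 2 (positions 2nd, 5th, 8th, ...), then shift every letter 3 places backward in the alphabet (wrapping around).
"fluster" → "lt" → "iq".

iq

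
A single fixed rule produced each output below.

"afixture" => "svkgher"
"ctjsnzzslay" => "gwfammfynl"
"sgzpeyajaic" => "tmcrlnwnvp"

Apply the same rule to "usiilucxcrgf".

The transformation: shift every letter 13 places forward in the alphabet (wrapping around) — i.e. ROT13, then delete the first character.
Doing the same to "usiilucxcrgf": "fvvyhpkpets".

fvvyhpkpets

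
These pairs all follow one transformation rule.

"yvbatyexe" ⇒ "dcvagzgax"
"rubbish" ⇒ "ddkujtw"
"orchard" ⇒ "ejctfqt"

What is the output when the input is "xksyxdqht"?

uazfsjvzm

The transformation: shift every letter 2 places forward in the alphabet (wrapping around), then move the first 2 characters to the end (rotate left by 2).
Starting from "xksyxdqht": after the first operation, "zmuazfsjv"; after the second, "uazfsjvzm".
(Check on "orchard": → "qtejctf" → "ejctfqt" ✓)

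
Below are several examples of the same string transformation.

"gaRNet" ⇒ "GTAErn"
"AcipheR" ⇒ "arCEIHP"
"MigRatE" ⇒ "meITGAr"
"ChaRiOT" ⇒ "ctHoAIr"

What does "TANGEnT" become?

ttaNneg

The rule is to take characters alternately from the front and the back (1st, last, 2nd, 2nd-last, ...), then flip the case of every letter.
Starting from "TANGEnT": after the first operation, "TTAnNEG"; after the second, "ttaNneg".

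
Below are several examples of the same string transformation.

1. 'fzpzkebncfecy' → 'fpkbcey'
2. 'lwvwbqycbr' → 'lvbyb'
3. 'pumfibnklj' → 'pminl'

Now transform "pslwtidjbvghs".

Looking at the pairs, the operation is to keep every other character starting from the first (positions 1st, 3rd, 5th, ...).
"pslwtidjbvghs" → "pltdbgs".

pltdbgs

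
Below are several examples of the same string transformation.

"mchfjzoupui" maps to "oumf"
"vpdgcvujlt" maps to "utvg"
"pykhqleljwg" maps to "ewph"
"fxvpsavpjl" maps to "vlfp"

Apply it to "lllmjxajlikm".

ailm

The rule is to keep one character in every 3, starting at position 1 (positions 1st, 4th, 7th, ...), then move the last 2 characters to the front (rotate right by 2).
For "lllmjxajlikm" the result is "ailm".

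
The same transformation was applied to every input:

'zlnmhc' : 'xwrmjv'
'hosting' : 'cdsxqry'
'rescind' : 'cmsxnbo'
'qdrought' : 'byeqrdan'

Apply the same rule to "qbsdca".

cnmkal

Rule — shift every letter 10 places forward in the alphabet (wrapping around), then move the first 2 characters to the end (rotate left by 2).
Applying both steps to "qbsdca": "alcnmk", then "cnmkal".
(Check on "qdrought": → "anbyeqrd" → "byeqrdan" ✓)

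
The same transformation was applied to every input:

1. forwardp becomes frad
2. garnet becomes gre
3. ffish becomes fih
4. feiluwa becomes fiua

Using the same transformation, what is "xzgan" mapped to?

What's happening: keep every other character starting from the first (positions 1st, 3rd, 5th, ...).
Doing the same to "xzgan": "xgn".

xgn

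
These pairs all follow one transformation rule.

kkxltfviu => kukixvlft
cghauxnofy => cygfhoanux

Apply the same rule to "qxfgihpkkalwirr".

qrxrfigwilhapkk

Each output is the input with this applied: take characters alternately from the front and the back (1st, last, 2nd, 2nd-last, ...).
So "qxfgihpkkalwirr" becomes "qrxrfigwilhapkk".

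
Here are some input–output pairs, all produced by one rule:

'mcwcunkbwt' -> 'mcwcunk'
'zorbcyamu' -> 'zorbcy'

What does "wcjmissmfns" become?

Looking at the pairs, the operation is to delete the last 3 characters.
For "wcjmissmfns" the result is "wcjmissm".

wcjmissm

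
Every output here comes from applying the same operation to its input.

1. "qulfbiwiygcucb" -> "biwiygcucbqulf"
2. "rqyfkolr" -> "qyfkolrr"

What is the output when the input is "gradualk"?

radualkg

The transformation: move the last 3 characters to the front (rotate right by 3), then swap the front and back halves of the string.
"gradualk" → "alkgradu" → "radualkg".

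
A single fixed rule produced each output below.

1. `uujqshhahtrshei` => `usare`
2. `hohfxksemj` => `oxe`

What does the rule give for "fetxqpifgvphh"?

The pattern: keep one character in every 3, starting at position 2 (positions 2nd, 5th, 8th, ...).
For "fetxqpifgvphh" the result is "eqfp".

eqfp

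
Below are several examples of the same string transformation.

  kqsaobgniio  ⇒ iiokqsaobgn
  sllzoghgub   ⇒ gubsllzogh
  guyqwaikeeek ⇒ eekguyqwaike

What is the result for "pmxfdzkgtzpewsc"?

Looking at the pairs, the operation is to move the last 3 characters to the front (rotate right by 3).
"pmxfdzkgtzpewsc" → "wscpmxfdzkgtzpe".

wscpmxfdzkgtzpe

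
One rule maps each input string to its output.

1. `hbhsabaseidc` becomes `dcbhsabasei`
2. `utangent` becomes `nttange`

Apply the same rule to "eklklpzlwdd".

What's happening: delete the first character, then move the last 2 characters to the front (rotate right by 2).
"eklklpzlwdd" → "klklpzlwdd" → "ddklklpzlw".
(Check on "utangent": → "tangent" → "nttange" ✓)

ddklklpzlw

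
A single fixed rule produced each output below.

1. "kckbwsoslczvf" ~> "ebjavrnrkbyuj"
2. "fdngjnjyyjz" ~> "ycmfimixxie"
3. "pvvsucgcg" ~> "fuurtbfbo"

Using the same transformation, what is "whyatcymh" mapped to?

ggxzsbxlv

Rule — swap the first and last characters, then shift every letter 1 place backward in the alphabet (wrapping around).
Working it through for "whyatcymh": intermediate "hhyatcymw", final "ggxzsbxlv".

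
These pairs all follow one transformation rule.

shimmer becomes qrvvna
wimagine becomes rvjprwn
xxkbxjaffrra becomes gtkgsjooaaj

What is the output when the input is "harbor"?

jakxa

Each output is the input with this applied: delete the first character, then shift every letter 9 places forward in the alphabet (wrapping around).
Applying both steps to "harbor": "arbor", then "jakxa".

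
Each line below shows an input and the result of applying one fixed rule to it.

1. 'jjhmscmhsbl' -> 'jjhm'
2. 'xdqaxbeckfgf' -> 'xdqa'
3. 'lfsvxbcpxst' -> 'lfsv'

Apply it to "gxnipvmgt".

gxni

Looking at the pairs, the operation is to keep only the first 4 characters.
Doing the same to "gxnipvmgt": "gxni".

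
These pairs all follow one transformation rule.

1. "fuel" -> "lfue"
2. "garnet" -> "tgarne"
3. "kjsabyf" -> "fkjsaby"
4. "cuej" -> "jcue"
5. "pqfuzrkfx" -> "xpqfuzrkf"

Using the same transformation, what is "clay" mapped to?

Rule — move the last character to the front.
For "clay" the result is "ycla".

ycla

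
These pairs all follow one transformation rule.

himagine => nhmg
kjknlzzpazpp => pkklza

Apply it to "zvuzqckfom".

Looking at the pairs, the operation is to move the last 3 characters to the front (rotate right by 3), then keep every other character starting from the second (positions 2nd, 4th, 6th, ...).
"zvuzqckfom" → "fomzvuzqck" → "ozuqk".

ozuqk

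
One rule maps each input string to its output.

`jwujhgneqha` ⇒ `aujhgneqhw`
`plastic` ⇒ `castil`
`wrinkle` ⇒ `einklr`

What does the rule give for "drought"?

Each output is the input with this applied: delete the first character, then swap the first and last characters.
For "drought" the result is "toughr".
(Check on "wrinkle": → "rinkle" → "einklr" ✓)

toughr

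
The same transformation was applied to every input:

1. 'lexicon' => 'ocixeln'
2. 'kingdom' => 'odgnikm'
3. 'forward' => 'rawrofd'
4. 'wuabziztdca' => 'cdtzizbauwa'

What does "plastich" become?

citsalph

Looking at the pairs, the operation is to reverse the string, then move the first character to the end.
Doing the same to "plastich": "citsalph".
(Check on "forward": → "drawrof" → "rawrofd" ✓)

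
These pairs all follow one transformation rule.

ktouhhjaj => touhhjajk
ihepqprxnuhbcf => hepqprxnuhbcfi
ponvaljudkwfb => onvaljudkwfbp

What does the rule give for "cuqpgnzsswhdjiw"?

uqpgnzsswhdjiwc

Each output is the input with this applied: move the first character to the end.
"cuqpgnzsswhdjiw" → "uqpgnzsswhdjiwc".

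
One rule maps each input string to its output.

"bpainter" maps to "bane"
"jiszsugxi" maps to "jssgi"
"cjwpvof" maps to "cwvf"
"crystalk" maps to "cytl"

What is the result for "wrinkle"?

In each case the input is transformed by: keep every other character starting from the first (positions 1st, 3rd, 5th, ...).
So "wrinkle" becomes "wike".

wike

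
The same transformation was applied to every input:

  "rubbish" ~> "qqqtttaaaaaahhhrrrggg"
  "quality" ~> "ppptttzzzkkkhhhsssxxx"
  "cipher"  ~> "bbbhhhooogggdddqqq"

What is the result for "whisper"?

Each output is the input with this applied: shift every letter 1 place backward in the alphabet (wrapping around), then repeat every character 3 times.
Doing the same to "whisper": "vvvggghhhrrrooodddqqq".

vvvggghhhrrrooodddqqq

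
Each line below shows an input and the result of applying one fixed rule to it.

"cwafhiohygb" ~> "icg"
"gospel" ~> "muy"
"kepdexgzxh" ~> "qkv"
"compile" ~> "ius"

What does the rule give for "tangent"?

The rule is to shift every letter 6 places forward in the alphabet (wrapping around), then keep only the first 3 characters.
Starting from "tangent": after the first operation, "zgtmktz"; after the second, "zgt".

zgt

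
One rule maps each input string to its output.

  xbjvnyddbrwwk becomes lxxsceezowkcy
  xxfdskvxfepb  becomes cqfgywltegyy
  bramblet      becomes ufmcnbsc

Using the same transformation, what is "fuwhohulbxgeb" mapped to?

cfhycmvipixvg

In each case the input is transformed by: shift every letter 1 place forward in the alphabet (wrapping around), then reverse the string.
Working it through for "fuwhohulbxgeb": intermediate "gvxipivmcyhfc", final "cfhycmvipixvg".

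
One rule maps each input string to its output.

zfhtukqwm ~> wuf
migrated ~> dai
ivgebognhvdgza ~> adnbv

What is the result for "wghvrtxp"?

prg

In each case the input is transformed by: keep one character in every 3, starting at position 2 (positions 2nd, 5th, 8th, ...), then reverse the string.
Starting from "wghvrtxp": after the first operation, "grp"; after the second, "prg".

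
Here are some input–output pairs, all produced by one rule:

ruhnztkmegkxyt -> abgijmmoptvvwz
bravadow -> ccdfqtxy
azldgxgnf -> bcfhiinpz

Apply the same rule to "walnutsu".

The transformation: shift every letter 2 places forward in the alphabet (wrapping around), then sort the characters into alphabetical order.
Applying both steps to "walnutsu": "ycnpwvuw", then "cnpuvwwy".

cnpuvwwy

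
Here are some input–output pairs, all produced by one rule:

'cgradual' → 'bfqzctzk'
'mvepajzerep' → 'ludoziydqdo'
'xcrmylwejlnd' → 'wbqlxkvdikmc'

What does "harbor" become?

gzqanq

Each output is the input with this applied: shift every letter 1 place backward in the alphabet (wrapping around).
On "harbor" that produces "gzqanq".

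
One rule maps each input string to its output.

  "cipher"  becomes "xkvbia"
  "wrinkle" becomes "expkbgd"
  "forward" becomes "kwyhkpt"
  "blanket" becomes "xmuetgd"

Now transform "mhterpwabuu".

nnfamxkiptu

What's happening: move the last 2 characters to the front (rotate right by 2), then shift every letter 7 places backward in the alphabet (wrapping around).
Working it through for "mhterpwabuu": intermediate "uumhterpwab", final "nnfamxkiptu".
(Check on "wrinkle": → "lewrink" → "expkbgd" ✓)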